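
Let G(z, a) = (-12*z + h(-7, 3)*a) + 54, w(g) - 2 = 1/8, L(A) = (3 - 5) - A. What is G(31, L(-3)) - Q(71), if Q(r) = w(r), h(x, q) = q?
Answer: -2537/8 ≈ -317.13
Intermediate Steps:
L(A) = -2 - A
w(g) = 17/8 (w(g) = 2 + 1/8 = 2 + ⅛ = 17/8)
G(z, a) = 54 - 12*z + 3*a (G(z, a) = (-12*z + 3*a) + 54 = 54 - 12*z + 3*a)
Q(r) = 17/8
G(31, L(-3)) - Q(71) = (54 - 12*31 + 3*(-2 - 1*(-3))) - 1*17/8 = (54 - 372 + 3*(-2 + 3)) - 17/8 = (54 - 372 + 3*1) - 17/8 = (54 - 372 + 3) - 17/8 = -315 - 17/8 = -2537/8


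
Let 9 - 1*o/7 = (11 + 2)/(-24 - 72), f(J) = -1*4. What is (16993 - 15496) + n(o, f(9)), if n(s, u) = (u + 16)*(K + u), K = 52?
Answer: 2073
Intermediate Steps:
f(J) = -4
o = 6139/96 (o = 63 - 7*(11 + 2)/(-24 - 72) = 63 - 91/(-96) = 63 - 91*(-1)/96 = 63 - 7*(-13/96) = 63 + 91/96 = 6139/96 ≈ 63.948)
n(s, u) = (16 + u)*(52 + u) (n(s, u) = (u + 16)*(52 + u) = (16 + u)*(52 + u))
(16993 - 15496) + n(o, f(9)) = (16993 - 15496) + (832 + (-4)² + 68*(-4)) = 1497 + (832 + 16 - 272) = 1497 + 576 = 2073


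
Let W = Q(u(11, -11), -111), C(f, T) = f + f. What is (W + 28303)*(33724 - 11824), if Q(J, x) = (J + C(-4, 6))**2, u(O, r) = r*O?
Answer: 984273600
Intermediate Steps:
C(f, T) = 2*f
u(O, r) = O*r
Q(J, x) = (-8 + J)**2 (Q(J, x) = (J + 2*(-4))**2 = (J - 8)**2 = (-8 + J)**2)
W = 16641 (W = (-8 + 11*(-11))**2 = (-8 - 121)**2 = (-129)**2 = 16641)
(W + 28303)*(33724 - 11824) = (16641 + 28303)*(33724 - 11824) = 44944*21900 = 984273600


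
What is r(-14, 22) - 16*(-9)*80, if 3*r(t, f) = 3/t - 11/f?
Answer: 241915/21 ≈ 11520.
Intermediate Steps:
r(t, f) = 1/t - 11/(3*f) (r(t, f) = (3/t - 11/f)/3 = (-11/f + 3/t)/3 = 1/t - 11/(3*f))
r(-14, 22) - 16*(-9)*80 = (1/(-14) - 11/3/22) - 16*(-9)*80 = (-1/14 - 11/3*1/22) + 144*80 = (-1/14 - ⅙) + 11520 = -5/21 + 11520 = 241915/21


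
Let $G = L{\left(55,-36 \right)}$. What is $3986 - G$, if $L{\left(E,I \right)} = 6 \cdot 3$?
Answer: $3968$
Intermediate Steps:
$L{\left(E,I \right)} = 18$
$G = 18$
$3986 - G = 3986 - 18 = 3968$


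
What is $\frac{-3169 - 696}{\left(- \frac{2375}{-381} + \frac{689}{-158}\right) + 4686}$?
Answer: $- \frac{232665270}{282200569} \approx -0.82447$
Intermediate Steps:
$\frac{-3169 - 696}{\left(- \frac{2375}{-381} + \frac{689}{-158}\right) + 4686} = - \frac{3865}{\left(\left(-2375\right) \left(- \frac{1}{381}\right) + 689 \left(- \frac{1}{158}\right)\right) + 4686} = - \frac{3865}{\left(\frac{2375}{381} - \frac{689}{158}\right) + 4686} = - \frac{3865}{\frac{112741}{60198} + 4686} = - \frac{3865}{\frac{282200569}{60198}} = \left(-3865\right) \frac{60198}{282200569} = - \frac{232665270}{282200569}$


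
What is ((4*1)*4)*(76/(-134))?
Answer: -608/67 ≈ -9.0746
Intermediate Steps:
((4*1)*4)*(76/(-134)) = (4*4)*(76*(-1/134)) = 16*(-38/67) = -608/67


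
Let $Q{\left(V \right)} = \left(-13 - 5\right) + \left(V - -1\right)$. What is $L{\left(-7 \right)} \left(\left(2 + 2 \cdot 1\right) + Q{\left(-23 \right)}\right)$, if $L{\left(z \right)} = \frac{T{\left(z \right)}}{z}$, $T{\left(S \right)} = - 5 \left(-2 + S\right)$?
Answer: $\frac{1620}{7} \approx 231.43$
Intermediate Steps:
$T{\left(S \right)} = 10 - 5 S$
$L{\left(z \right)} = \frac{10 - 5 z}{z}$
$Q{\left(V \right)} = -17 + V$ ($Q{\left(V \right)} = -18 + \left(V + 1\right) = -18 + \left(1 + V\right) = -17 + V$)
$L{\left(-7 \right)} \left(\left(2 + 2 \cdot 1\right) + Q{\left(-23 \right)}\right) = \left(-5 + \frac{10}{-7}\right) \left(\left(2 + 2 \cdot 1\right) - 40\right) = \left(-5 + 10 \left(- \frac{1}{7}\right)\right) \left(\left(2 + 2\right) - 40\right) = \left(-5 - \frac{10}{7}\right) \left(4 - 40\right) = \left(- \frac{45}{7}\right) \left(-36\right) = \frac{1620}{7}$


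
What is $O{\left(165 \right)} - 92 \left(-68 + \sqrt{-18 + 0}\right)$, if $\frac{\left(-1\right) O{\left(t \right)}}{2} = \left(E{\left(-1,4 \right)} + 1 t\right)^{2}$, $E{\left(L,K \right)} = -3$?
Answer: $-46232 - 276 i \sqrt{2} \approx -46232.0 - 390.32 i$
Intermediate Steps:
$O{\left(t \right)} = - 2 \left(-3 + t\right)^{2}$ ($O{\left(t \right)} = - 2 \left(-3 + 1 t\right)^{2} = - 2 \left(-3 + t\right)^{2}$)
$O{\left(165 \right)} - 92 \left(-68 + \sqrt{-18 + 0}\right) = - 2 \left(-3 + 165\right)^{2} - 92 \left(-68 + \sqrt{-18 + 0}\right) = - 2 \cdot 162^{2} - 92 \left(-68 + \sqrt{-18}\right) = \left(-2\right) 26244 - 92 \left(-68 + 3 i \sqrt{2}\right) = -52488 - \left(-6256 + 276 i \sqrt{2}\right) = -52488 + \left(6256 - 276 i \sqrt{2}\right) = -46232 - 276 i \sqrt{2}$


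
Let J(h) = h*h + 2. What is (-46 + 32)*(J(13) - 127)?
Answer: -616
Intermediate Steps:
J(h) = 2 + h² (J(h) = h² + 2 = 2 + h²)
(-46 + 32)*(J(13) - 127) = (-46 + 32)*((2 + 13²) - 127) = -14*((2 + 169) - 127) = -14*(171 - 127) = -14*44 = -616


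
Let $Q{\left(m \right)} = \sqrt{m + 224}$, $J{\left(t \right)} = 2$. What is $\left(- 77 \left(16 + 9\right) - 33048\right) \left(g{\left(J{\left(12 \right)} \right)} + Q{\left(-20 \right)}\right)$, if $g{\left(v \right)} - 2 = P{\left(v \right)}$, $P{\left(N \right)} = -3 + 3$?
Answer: $-69946 - 69946 \sqrt{51} \approx -5.6946 \cdot 10^{5}$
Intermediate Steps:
$P{\left(N \right)} = 0$
$g{\left(v \right)} = 2$ ($g{\left(v \right)} = 2 + 0 = 2$)
$Q{\left(m \right)} = \sqrt{224 + m}$
$\left(- 77 \left(16 + 9\right) - 33048\right) \left(g{\left(J{\left(12 \right)} \right)} + Q{\left(-20 \right)}\right) = \left(- 77 \left(16 + 9\right) - 33048\right) \left(2 + \sqrt{224 - 20}\right) = \left(\left(-77\right) 25 - 33048\right) \left(2 + \sqrt{204}\right) = \left(-1925 - 33048\right) \left(2 + 2 \sqrt{51}\right) = - 34973 \left(2 + 2 \sqrt{51}\right) = -69946 - 69946 \sqrt{51}$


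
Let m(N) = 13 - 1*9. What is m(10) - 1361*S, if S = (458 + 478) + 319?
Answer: -1708051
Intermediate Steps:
m(N) = 4 (m(N) = 13 - 9 = 4)
S = 1255 (S = 936 + 319 = 1255)
m(10) - 1361*S = 4 - 1361*1255 = 4 - 1708055 = -1708051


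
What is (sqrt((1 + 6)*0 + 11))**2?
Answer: 11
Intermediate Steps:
(sqrt((1 + 6)*0 + 11))**2 = (sqrt(7*0 + 11))**2 = (sqrt(0 + 11))**2 = (sqrt(11))**2 = 11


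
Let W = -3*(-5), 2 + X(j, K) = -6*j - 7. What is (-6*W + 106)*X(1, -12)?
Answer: -240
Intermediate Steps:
X(j, K) = -9 - 6*j (X(j, K) = -2 + (-6*j - 7) = -2 + (-7 - 6*j) = -9 - 6*j)
W = 15
(-6*W + 106)*X(1, -12) = (-6*15 + 106)*(-9 - 6*1) = (-90 + 106)*(-9 - 6) = 16*(-15) = -240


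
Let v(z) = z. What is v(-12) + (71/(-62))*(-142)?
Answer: 4669/31 ≈ 150.61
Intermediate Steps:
v(-12) + (71/(-62))*(-142) = -12 + (71/(-62))*(-142) = -12 + (71*(-1/62))*(-142) = -12 - 71/62*(-142) = -12 + 5041/31 = 4669/31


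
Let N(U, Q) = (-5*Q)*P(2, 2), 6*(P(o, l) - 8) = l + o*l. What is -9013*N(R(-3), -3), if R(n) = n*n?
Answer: -1216755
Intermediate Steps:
R(n) = n²
P(o, l) = 8 + l/6 + l*o/6 (P(o, l) = 8 + (l + o*l)/6 = 8 + (l + l*o)/6 = 8 + (l/6 + l*o/6) = 8 + l/6 + l*o/6)
N(U, Q) = -45*Q (N(U, Q) = (-5*Q)*(8 + (⅙)*2 + (⅙)*2*2) = (-5*Q)*(8 + ⅓ + ⅔) = -5*Q*9 = -45*Q)
-9013*N(R(-3), -3) = -(-405585)*(-3) = -9013*135 = -1216755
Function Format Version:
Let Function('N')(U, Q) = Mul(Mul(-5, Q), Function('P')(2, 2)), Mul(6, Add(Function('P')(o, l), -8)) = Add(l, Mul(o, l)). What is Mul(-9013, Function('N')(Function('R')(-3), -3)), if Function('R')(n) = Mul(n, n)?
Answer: -1216755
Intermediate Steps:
Function('R')(n) = Pow(n, 2)
Function('P')(o, l) = Add(8, Mul(Rational(1, 6), l), Mul(Rational(1, 6), l, o)) (Function('P')(o, l) = Add(8, Mul(Rational(1, 6), Add(l, Mul(o, l)))) = Add(8, Mul(Rational(1, 6), Add(l, Mul(l, o)))) = Add(8, Add(Mul(Rational(1, 6), l), Mul(Rational(1, 6), l, o))) = Add(8, Mul(Rational(1, 6), l), Mul(Rational(1, 6), l, o)))
Function('N')(U, Q) = Mul(-45, Q) (Function('N')(U, Q) = Mul(Mul(-5, Q), Add(8, Mul(Rational(1, 6), 2), Mul(Rational(1, 6), 2, 2))) = Mul(Mul(-5, Q), Add(8, Rational(1, 3), Rational(2, 3))) = Mul(Mul(-5, Q), 9) = Mul(-45, Q))
Mul(-9013, Function('N')(Function('R')(-3), -3)) = Mul(-9013, Mul(-45, -3)) = Mul(-9013, 135) = -1216755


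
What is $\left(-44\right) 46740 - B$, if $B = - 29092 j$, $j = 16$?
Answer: $-1591088$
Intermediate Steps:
$B = -465472$ ($B = \left(-29092\right) 16 = -465472$)
$\left(-44\right) 46740 - B = \left(-44\right) 46740 - -465472 = -2056560 + 465472 = -1591088$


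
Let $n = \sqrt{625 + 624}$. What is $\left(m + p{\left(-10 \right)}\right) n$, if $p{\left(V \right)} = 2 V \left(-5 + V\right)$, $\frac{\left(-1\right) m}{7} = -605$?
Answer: $4535 \sqrt{1249} \approx 1.6027 \cdot 10^{5}$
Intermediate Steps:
$n = \sqrt{1249} \approx 35.341$
$m = 4235$ ($m = \left(-7\right) \left(-605\right) = 4235$)
$p{\left(V \right)} = 2 V \left(-5 + V\right)$
$\left(m + p{\left(-10 \right)}\right) n = \left(4235 + 2 \left(-10\right) \left(-5 - 10\right)\right) \sqrt{1249} = \left(4235 + 2 \left(-10\right) \left(-15\right)\right) \sqrt{1249} = \left(4235 + 300\right) \sqrt{1249} = 4535 \sqrt{1249}$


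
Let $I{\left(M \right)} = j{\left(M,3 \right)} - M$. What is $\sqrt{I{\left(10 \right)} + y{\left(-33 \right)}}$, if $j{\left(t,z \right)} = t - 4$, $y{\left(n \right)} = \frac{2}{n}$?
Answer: $\frac{i \sqrt{4422}}{33} \approx 2.0151 i$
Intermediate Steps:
$j{\left(t,z \right)} = -4 + t$
$I{\left(M \right)} = -4$ ($I{\left(M \right)} = \left(-4 + M\right) - M = -4$)
$\sqrt{I{\left(10 \right)} + y{\left(-33 \right)}} = \sqrt{-4 + \frac{2}{-33}} = \sqrt{-4 + 2 \left(- \frac{1}{33}\right)} = \sqrt{-4 - \frac{2}{33}} = \sqrt{- \frac{134}{33}} = \frac{i \sqrt{4422}}{33}$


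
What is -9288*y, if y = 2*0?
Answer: 0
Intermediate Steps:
y = 0
-9288*y = -9288*0 = 0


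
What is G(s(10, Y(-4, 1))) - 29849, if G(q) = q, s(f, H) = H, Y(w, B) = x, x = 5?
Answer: -29844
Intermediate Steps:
Y(w, B) = 5
G(s(10, Y(-4, 1))) - 29849 = 5 - 29849 = -29844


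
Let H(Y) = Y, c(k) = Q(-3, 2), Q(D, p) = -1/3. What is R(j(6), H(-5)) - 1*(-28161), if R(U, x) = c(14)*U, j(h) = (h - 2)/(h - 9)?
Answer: 253453/9 ≈ 28161.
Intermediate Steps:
Q(D, p) = -⅓ (Q(D, p) = -1*⅓ = -⅓)
c(k) = -⅓
j(h) = (-2 + h)/(-9 + h)
R(U, x) = -U/3
R(j(6), H(-5)) - 1*(-28161) = -(-2 + 6)/(3*(-9 + 6)) - 1*(-28161) = -4/(3*(-3)) + 28161 = -(-1)*4/9 + 28161 = -⅓*(-4/3) + 28161 = 4/9 + 28161 = 253453/9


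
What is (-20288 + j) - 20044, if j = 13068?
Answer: -27264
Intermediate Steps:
(-20288 + j) - 20044 = (-20288 + 13068) - 20044 = -7220 - 20044 = -27264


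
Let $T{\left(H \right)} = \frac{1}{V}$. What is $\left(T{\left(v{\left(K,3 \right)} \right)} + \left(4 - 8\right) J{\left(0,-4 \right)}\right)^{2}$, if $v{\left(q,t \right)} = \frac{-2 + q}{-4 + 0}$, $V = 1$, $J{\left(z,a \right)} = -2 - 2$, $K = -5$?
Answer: $289$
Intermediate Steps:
$J{\left(z,a \right)} = -4$
$v{\left(q,t \right)} = \frac{1}{2} - \frac{q}{4}$ ($v{\left(q,t \right)} = \frac{-2 + q}{-4} = \left(-2 + q\right) \left(- \frac{1}{4}\right) = \frac{1}{2} - \frac{q}{4}$)
$T{\left(H \right)} = 1$ ($T{\left(H \right)} = 1^{-1} = 1$)
$\left(T{\left(v{\left(K,3 \right)} \right)} + \left(4 - 8\right) J{\left(0,-4 \right)}\right)^{2} = \left(1 + \left(4 - 8\right) \left(-4\right)\right)^{2} = \left(1 - -16\right)^{2} = \left(1 + 16\right)^{2} = 17^{2} = 289$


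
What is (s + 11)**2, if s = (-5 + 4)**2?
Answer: 144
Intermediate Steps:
s = 1 (s = (-1)**2 = 1)
(s + 11)**2 = (1 + 11)**2 = 12**2 = 144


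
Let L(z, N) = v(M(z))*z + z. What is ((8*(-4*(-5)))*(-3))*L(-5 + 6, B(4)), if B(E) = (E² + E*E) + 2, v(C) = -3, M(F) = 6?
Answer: 960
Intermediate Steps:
B(E) = 2 + 2*E² (B(E) = (E² + E²) + 2 = 2*E² + 2 = 2 + 2*E²)
L(z, N) = -2*z (L(z, N) = -3*z + z = -2*z)
((8*(-4*(-5)))*(-3))*L(-5 + 6, B(4)) = ((8*(-4*(-5)))*(-3))*(-2*(-5 + 6)) = ((8*20)*(-3))*(-2*1) = (160*(-3))*(-2) = -480*(-2) = 960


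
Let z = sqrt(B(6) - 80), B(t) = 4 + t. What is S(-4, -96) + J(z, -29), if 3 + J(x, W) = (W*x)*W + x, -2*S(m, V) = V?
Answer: 45 + 842*I*sqrt(70) ≈ 45.0 + 7044.7*I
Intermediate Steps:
S(m, V) = -V/2
z = I*sqrt(70) (z = sqrt((4 + 6) - 80) = sqrt(10 - 80) = sqrt(-70) = I*sqrt(70) ≈ 8.3666*I)
J(x, W) = -3 + x + x*W**2 (J(x, W) = -3 + ((W*x)*W + x) = -3 + (x*W**2 + x) = -3 + (x + x*W**2) = -3 + x + x*W**2)
S(-4, -96) + J(z, -29) = -1/2*(-96) + (-3 + I*sqrt(70) + (I*sqrt(70))*(-29)**2) = 48 + (-3 + I*sqrt(70) + (I*sqrt(70))*841) = 48 + (-3 + I*sqrt(70) + 841*I*sqrt(70)) = 48 + (-3 + 842*I*sqrt(70)) = 45 + 842*I*sqrt(70)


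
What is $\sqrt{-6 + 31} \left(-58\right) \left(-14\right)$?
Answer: $4060$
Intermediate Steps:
$\sqrt{-6 + 31} \left(-58\right) \left(-14\right) = \sqrt{25} \left(-58\right) \left(-14\right) = 5 \left(-58\right) \left(-14\right) = \left(-290\right) \left(-14\right) = 4060$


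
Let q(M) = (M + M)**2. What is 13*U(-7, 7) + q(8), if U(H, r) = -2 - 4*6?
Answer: -82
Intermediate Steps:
U(H, r) = -26 (U(H, r) = -2 - 24 = -26)
q(M) = 4*M**2 (q(M) = (2*M)**2 = 4*M**2)
13*U(-7, 7) + q(8) = 13*(-26) + 4*8**2 = -338 + 4*64 = -338 + 256 = -82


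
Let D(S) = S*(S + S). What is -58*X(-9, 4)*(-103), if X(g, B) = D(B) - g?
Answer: 244934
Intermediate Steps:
D(S) = 2*S² (D(S) = S*(2*S) = 2*S²)
X(g, B) = -g + 2*B² (X(g, B) = 2*B² - g = -g + 2*B²)
-58*X(-9, 4)*(-103) = -58*(-1*(-9) + 2*4²)*(-103) = -58*(9 + 2*16)*(-103) = -58*(9 + 32)*(-103) = -58*41*(-103) = -2378*(-103) = 244934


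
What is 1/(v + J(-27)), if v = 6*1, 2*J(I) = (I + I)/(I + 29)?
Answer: -2/15 ≈ -0.13333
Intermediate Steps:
J(I) = I/(29 + I) (J(I) = ((I + I)/(I + 29))/2 = ((2*I)/(29 + I))/2 = (2*I/(29 + I))/2 = I/(29 + I))
v = 6
1/(v + J(-27)) = 1/(6 - 27/(29 - 27)) = 1/(6 - 27/2) = 1/(-15/2) = -2/15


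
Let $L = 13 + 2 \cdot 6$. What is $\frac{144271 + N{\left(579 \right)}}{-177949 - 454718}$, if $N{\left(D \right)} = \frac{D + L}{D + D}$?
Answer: $- \frac{83533211}{366314193} \approx -0.22804$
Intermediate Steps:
$L = 25$ ($L = 13 + 12 = 25$)
$N{\left(D \right)} = \frac{25 + D}{2 D}$ ($N{\left(D \right)} = \frac{D + 25}{D + D} = \frac{25 + D}{2 D}$)
$\frac{144271 + N{\left(579 \right)}}{-177949 - 454718} = \frac{144271 + \frac{25 + 579}{2 \cdot 579}}{-177949 - 454718} = \frac{144271 + \frac{1}{2} \cdot \frac{1}{579} \cdot 604}{-632667} = \left(144271 + \frac{302}{579}\right) \left(- \frac{1}{632667}\right) = \frac{83533211}{579} \left(- \frac{1}{632667}\right) = - \frac{83533211}{366314193}$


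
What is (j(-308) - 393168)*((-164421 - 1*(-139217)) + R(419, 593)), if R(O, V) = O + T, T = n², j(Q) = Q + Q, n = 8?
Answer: 9734734264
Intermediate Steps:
j(Q) = 2*Q
T = 64 (T = 8² = 64)
R(O, V) = 64 + O (R(O, V) = O + 64 = 64 + O)
(j(-308) - 393168)*((-164421 - 1*(-139217)) + R(419, 593)) = (2*(-308) - 393168)*((-164421 - 1*(-139217)) + (64 + 419)) = (-616 - 393168)*((-164421 + 139217) + 483) = -393784*(-25204 + 483) = -393784*(-24721) = 9734734264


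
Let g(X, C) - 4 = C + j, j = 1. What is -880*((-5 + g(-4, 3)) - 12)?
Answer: 7920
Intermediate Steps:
g(X, C) = 5 + C (g(X, C) = 4 + (C + 1) = 4 + (1 + C) = 5 + C)
-880*((-5 + g(-4, 3)) - 12) = -880*((-5 + (5 + 3)) - 12) = -880*((-5 + 8) - 12) = -880*(3 - 12) = -880*(-9) = 7920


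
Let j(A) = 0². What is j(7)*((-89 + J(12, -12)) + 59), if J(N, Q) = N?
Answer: 0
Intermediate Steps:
j(A) = 0
j(7)*((-89 + J(12, -12)) + 59) = 0*((-89 + 12) + 59) = 0*(-77 + 59) = 0*(-18) = 0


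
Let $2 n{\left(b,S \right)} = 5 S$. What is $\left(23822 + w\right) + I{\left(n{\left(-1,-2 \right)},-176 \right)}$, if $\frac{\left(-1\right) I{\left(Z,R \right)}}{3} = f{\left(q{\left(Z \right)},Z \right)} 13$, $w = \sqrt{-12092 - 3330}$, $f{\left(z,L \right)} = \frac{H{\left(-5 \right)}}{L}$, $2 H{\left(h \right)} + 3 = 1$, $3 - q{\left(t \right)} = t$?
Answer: $\frac{119071}{5} + i \sqrt{15422} \approx 23814.0 + 124.19 i$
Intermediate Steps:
$q{\left(t \right)} = 3 - t$
$H{\left(h \right)} = -1$ ($H{\left(h \right)} = - \frac{3}{2} + \frac{1}{2} \cdot 1 = - \frac{3}{2} + \frac{1}{2} = -1$)
$f{\left(z,L \right)} = - \frac{1}{L}$
$n{\left(b,S \right)} = \frac{5 S}{2}$
$w = i \sqrt{15422}$ ($w = \sqrt{-15422} = i \sqrt{15422} \approx 124.19 i$)
$I{\left(Z,R \right)} = \frac{39}{Z}$ ($I{\left(Z,R \right)} = - 3 - \frac{1}{Z} 13 = - 3 \left(- \frac{13}{Z}\right) = \frac{39}{Z}$)
$\left(23822 + w\right) + I{\left(n{\left(-1,-2 \right)},-176 \right)} = \left(23822 + i \sqrt{15422}\right) + \frac{39}{\frac{5}{2} \left(-2\right)} = \left(23822 + i \sqrt{15422}\right) + \frac{39}{-5} = \left(23822 + i \sqrt{15422}\right) + 39 \left(- \frac{1}{5}\right) = \left(23822 + i \sqrt{15422}\right) - \frac{39}{5} = \frac{119071}{5} + i \sqrt{15422}$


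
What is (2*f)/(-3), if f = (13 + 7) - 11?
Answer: -6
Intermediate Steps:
f = 9 (f = 20 - 11 = 9)
(2*f)/(-3) = (2*9)/(-3) = 18*(-⅓) = -6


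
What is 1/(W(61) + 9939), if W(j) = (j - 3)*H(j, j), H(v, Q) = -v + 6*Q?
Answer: 1/27629 ≈ 3.6194e-5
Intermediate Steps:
W(j) = 5*j*(-3 + j) (W(j) = (j - 3)*(-j + 6*j) = (-3 + j)*(5*j) = 5*j*(-3 + j))
1/(W(61) + 9939) = 1/(5*61*(-3 + 61) + 9939) = 1/(5*61*58 + 9939) = 1/(17690 + 9939) = 1/27629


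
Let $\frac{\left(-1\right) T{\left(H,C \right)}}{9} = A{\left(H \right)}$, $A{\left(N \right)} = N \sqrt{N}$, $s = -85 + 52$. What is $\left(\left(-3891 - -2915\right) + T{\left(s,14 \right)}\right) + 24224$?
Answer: $23248 + 297 i \sqrt{33} \approx 23248.0 + 1706.1 i$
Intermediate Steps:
$s = -33$
$A{\left(N \right)} = N^{\frac{3}{2}}$
$T{\left(H,C \right)} = - 9 H^{\frac{3}{2}}$
$\left(\left(-3891 - -2915\right) + T{\left(s,14 \right)}\right) + 24224 = \left(\left(-3891 - -2915\right) - 9 \left(-33\right)^{\frac{3}{2}}\right) + 24224 = \left(\left(-3891 + 2915\right) - 9 \left(- 33 i \sqrt{33}\right)\right) + 24224 = \left(-976 + 297 i \sqrt{33}\right) + 24224 = 23248 + 297 i \sqrt{33}$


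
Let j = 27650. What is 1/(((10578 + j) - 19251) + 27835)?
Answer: 1/46812 ≈ 2.1362e-5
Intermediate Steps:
1/(((10578 + j) - 19251) + 27835) = 1/(((10578 + 27650) - 19251) + 27835) = 1/((38228 - 19251) + 27835) = 1/(18977 + 27835) = 1/46812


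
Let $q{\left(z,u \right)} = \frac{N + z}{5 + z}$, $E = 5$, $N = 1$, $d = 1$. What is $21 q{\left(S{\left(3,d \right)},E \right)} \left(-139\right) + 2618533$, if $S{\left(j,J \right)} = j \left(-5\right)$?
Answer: $\frac{13072232}{5} \approx 2.6144 \cdot 10^{6}$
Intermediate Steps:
$S{\left(j,J \right)} = - 5 j$
$q{\left(z,u \right)} = \frac{1 + z}{5 + z}$
$21 q{\left(S{\left(3,d \right)},E \right)} \left(-139\right) + 2618533 = 21 \frac{1 - 15}{5 - 15} \left(-139\right) + 2618533 = 21 \frac{1}{-10} \left(-14\right) \left(-139\right) + 2618533 = 21 \left(\left(- \frac{1}{10}\right) \left(-14\right)\right) \left(-139\right) + 2618533 = 21 \cdot \frac{7}{5} \left(-139\right) + 2618533 = \frac{147}{5} \left(-139\right) + 2618533 = - \frac{20433}{5} + 2618533 = \frac{13072232}{5}$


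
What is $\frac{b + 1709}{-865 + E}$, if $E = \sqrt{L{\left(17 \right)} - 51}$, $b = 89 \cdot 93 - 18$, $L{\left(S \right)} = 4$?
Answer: $- \frac{76985}{6681} - \frac{89 i \sqrt{47}}{6681} \approx -11.523 - 0.091327 i$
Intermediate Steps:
$b = 8259$ ($b = 8277 - 18 = 8259$)
$E = i \sqrt{47}$ ($E = \sqrt{4 - 51} = \sqrt{-47} = i \sqrt{47} \approx 6.8557 i$)
$\frac{b + 1709}{-865 + E} = \frac{8259 + 1709}{-865 + i \sqrt{47}} = \frac{9968}{-865 + i \sqrt{47}}$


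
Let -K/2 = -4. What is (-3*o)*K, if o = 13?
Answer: -312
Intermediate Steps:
K = 8 (K = -2*(-4) = 8)
(-3*o)*K = -3*13*8 = -39*8 = -312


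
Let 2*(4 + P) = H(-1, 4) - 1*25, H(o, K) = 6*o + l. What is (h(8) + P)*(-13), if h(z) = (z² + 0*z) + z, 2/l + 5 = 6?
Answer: -1391/2 ≈ -695.50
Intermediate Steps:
l = 2 (l = 2/(-5 + 6) = 2/1 = 2*1 = 2)
h(z) = z + z² (h(z) = (z² + 0) + z = z² + z = z + z²)
H(o, K) = 2 + 6*o (H(o, K) = 6*o + 2 = 2 + 6*o)
P = -37/2 (P = -4 + ((2 + 6*(-1)) - 1*25)/2 = -4 + ((2 - 6) - 25)/2 = -4 + (-4 - 25)/2 = -4 + (½)*(-29) = -4 - 29/2 = -37/2 ≈ -18.500)
(h(8) + P)*(-13) = (8*(1 + 8) - 37/2)*(-13) = (8*9 - 37/2)*(-13) = (72 - 37/2)*(-13) = (107/2)*(-13) = -1391/2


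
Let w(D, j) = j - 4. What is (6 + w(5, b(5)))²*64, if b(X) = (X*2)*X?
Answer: 173056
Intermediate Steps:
b(X) = 2*X² (b(X) = (2*X)*X = 2*X²)
w(D, j) = -4 + j
(6 + w(5, b(5)))²*64 = (6 + (-4 + 2*5²))²*64 = (6 + (-4 + 2*25))²*64 = (6 + (-4 + 50))²*64 = (6 + 46)²*64 = 52²*64 = 2704*64 = 173056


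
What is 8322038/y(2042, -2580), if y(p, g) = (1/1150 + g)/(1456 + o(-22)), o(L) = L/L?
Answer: -13943990770900/2966999 ≈ -4.6997e+6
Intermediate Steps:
o(L) = 1
y(p, g) = 1/1675550 + g/1457 (y(p, g) = (1/1150 + g)/(1456 + 1) = (1/1150 + g)/1457 = (1/1150 + g)*(1/1457) = 1/1675550 + g/1457)
8322038/y(2042, -2580) = 8322038/(1/1675550 + (1/1457)*(-2580)) = 8322038/(1/1675550 - 2580/1457) = 8322038/(-2966999/1675550) = 8322038*(-1675550/2966999) = -13943990770900/2966999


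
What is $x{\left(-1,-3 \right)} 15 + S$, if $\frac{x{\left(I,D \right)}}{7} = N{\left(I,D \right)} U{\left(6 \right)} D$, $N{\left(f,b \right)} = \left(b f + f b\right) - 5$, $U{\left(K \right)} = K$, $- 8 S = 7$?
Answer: $- \frac{15127}{8} \approx -1890.9$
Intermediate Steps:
$S = - \frac{7}{8}$ ($S = \left(- \frac{1}{8}\right) 7 = - \frac{7}{8} \approx -0.875$)
$N{\left(f,b \right)} = -5 + 2 b f$ ($N{\left(f,b \right)} = \left(b f + b f\right) - 5 = 2 b f - 5 = -5 + 2 b f$)
$x{\left(I,D \right)} = 7 D \left(-30 + 12 D I\right)$ ($x{\left(I,D \right)} = 7 \left(-5 + 2 D I\right) 6 D = 7 \left(-30 + 12 D I\right) D = 7 D \left(-30 + 12 D I\right)$)
$x{\left(-1,-3 \right)} 15 + S = 42 \left(-3\right) \left(-5 + 2 \left(-3\right) \left(-1\right)\right) 15 - \frac{7}{8} = 42 \left(-3\right) \left(-5 + 6\right) 15 - \frac{7}{8} = 42 \left(-3\right) 1 \cdot 15 - \frac{7}{8} = \left(-126\right) 15 - \frac{7}{8} = -1890 - \frac{7}{8} = - \frac{15127}{8}$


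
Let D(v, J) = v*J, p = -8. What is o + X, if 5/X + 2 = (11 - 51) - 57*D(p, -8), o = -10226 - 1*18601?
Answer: -21274327/738 ≈ -28827.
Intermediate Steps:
D(v, J) = J*v
o = -28827 (o = -10226 - 18601 = -28827)
X = -1/738 (X = 5/(-2 + ((11 - 51) - (-456)*(-8))) = 5/(-2 + (-40 - 57*64)) = 5/(-2 + (-40 - 3648)) = 5/(-2 - 3688) = 5/(-3690) = 5*(-1/3690) = -1/738 ≈ -0.0013550)
o + X = -28827 - 1/738 = -21274327/738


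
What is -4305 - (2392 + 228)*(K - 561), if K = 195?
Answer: 954615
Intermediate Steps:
-4305 - (2392 + 228)*(K - 561) = -4305 - (2392 + 228)*(195 - 561) = -4305 - 2620*(-366) = -4305 - 1*(-958920) = -4305 + 958920 = 954615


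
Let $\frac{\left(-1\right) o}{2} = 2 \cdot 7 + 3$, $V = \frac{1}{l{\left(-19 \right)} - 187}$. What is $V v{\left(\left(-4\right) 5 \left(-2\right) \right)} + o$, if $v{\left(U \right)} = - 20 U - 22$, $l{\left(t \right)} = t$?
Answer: $- \frac{3091}{103} \approx -30.01$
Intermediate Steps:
$v{\left(U \right)} = -22 - 20 U$
$V = - \frac{1}{206}$ ($V = \frac{1}{-19 - 187} = \frac{1}{-206} = - \frac{1}{206} \approx -0.0048544$)
$o = -34$ ($o = - 2 \left(2 \cdot 7 + 3\right) = - 2 \left(14 + 3\right) = \left(-2\right) 17 = -34$)
$V v{\left(\left(-4\right) 5 \left(-2\right) \right)} + o = - \frac{-22 - 20 \left(-4\right) 5 \left(-2\right)}{206} - 34 = - \frac{-22 - 20 \left(\left(-20\right) \left(-2\right)\right)}{206} - 34 = - \frac{-22 - 800}{206} - 34 = \left(- \frac{1}{206}\right) \left(-822\right) - 34 = \frac{411}{103} - 34 = - \frac{3091}{103}$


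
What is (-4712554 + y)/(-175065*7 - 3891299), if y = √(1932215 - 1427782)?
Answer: 2356277/2558377 - √504433/5116754 ≈ 0.92087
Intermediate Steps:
y = √504433 ≈ 710.23
(-4712554 + y)/(-175065*7 - 3891299) = (-4712554 + √504433)/(-175065*7 - 3891299) = (-4712554 + √504433)/(-1225455 - 3891299) = (-4712554 + √504433)/(-5116754) = (-4712554 + √504433)*(-1/5116754) = 2356277/2558377 - √504433/5116754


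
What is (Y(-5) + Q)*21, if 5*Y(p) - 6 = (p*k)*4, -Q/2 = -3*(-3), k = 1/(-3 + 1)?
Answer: -1554/5 ≈ -310.80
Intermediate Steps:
k = -1/2 (k = 1/(-2) = -1/2 ≈ -0.50000)
Q = -18 (Q = -(-6)*(-3) = -2*9 = -18)
Y(p) = 6/5 - 2*p/5 (Y(p) = 6/5 + ((p*(-1/2))*4)/5 = 6/5 + (-p/2*4)/5 = 6/5 + (-2*p)/5 = 6/5 - 2*p/5)
(Y(-5) + Q)*21 = ((6/5 - 2/5*(-5)) - 18)*21 = ((6/5 + 2) - 18)*21 = (16/5 - 18)*21 = -74/5*21 = -1554/5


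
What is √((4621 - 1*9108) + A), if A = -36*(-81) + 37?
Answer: I*√1534 ≈ 39.166*I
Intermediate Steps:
A = 2953 (A = 2916 + 37 = 2953)
√((4621 - 1*9108) + A) = √((4621 - 1*9108) + 2953) = √((4621 - 9108) + 2953) = √(-4487 + 2953) = √(-1534) = I*√1534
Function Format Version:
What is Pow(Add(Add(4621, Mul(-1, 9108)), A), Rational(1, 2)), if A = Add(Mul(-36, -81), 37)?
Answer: Mul(I, Pow(1534, Rational(1, 2))) ≈ Mul(39.166, I)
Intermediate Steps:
A = 2953 (A = Add(2916, 37) = 2953)
Pow(Add(Add(4621, Mul(-1, 9108)), A), Rational(1, 2)) = Pow(Add(Add(4621, Mul(-1, 9108)), 2953), Rational(1, 2)) = Pow(Add(Add(4621, -9108), 2953), Rational(1, 2)) = Pow(Add(-4487, 2953), Rational(1, 2)) = Pow(-1534, Rational(1, 2)) = Mul(I, Pow(1534, Rational(1, 2)))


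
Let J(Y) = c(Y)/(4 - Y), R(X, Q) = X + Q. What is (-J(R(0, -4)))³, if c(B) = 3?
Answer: -27/512 ≈ -0.052734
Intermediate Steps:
R(X, Q) = Q + X
J(Y) = 3/(4 - Y)
(-J(R(0, -4)))³ = (-(-3)/(-4 + (-4 + 0)))³ = (-(-3)/(-4 - 4))³ = (-(-3)/(-8))³ = (-(-3)*(-1)/8)³ = (-1*3/8)³ = (-3/8)³ = -27/512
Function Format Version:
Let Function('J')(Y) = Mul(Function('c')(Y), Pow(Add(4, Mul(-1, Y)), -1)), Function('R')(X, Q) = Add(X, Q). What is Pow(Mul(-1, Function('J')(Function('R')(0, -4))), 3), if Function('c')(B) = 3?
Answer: Rational(-27, 512) ≈ -0.052734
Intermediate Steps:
Function('R')(X, Q) = Add(Q, X)
Function('J')(Y) = Mul(3, Pow(Add(4, Mul(-1, Y)), -1))
Pow(Mul(-1, Function('J')(Function('R')(0, -4))), 3) = Pow(Mul(-1, Mul(-3, Pow(Add(-4, Add(-4, 0)), -1))), 3) = Pow(Mul(-1, Mul(-3, Pow(Add(-4, -4), -1))), 3) = Pow(Mul(-1, Mul(-3, Pow(-8, -1))), 3) = Pow(Mul(-1, Mul(-3, Rational(-1, 8))), 3) = Pow(Mul(-1, Rational(3, 8)), 3) = Pow(Rational(-3, 8), 3) = Rational(-27, 512)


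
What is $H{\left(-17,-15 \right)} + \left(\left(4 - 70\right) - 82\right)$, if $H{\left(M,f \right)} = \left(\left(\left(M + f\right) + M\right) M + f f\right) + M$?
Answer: $893$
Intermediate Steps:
$H{\left(M,f \right)} = M + f^{2} + M \left(f + 2 M\right)$ ($H{\left(M,f \right)} = \left(\left(f + 2 M\right) M + f^{2}\right) + M = \left(M \left(f + 2 M\right) + f^{2}\right) + M = \left(f^{2} + M \left(f + 2 M\right)\right) + M = M + f^{2} + M \left(f + 2 M\right)$)
$H{\left(-17,-15 \right)} + \left(\left(4 - 70\right) - 82\right) = \left(-17 + \left(-15\right)^{2} + 2 \left(-17\right)^{2} - -255\right) + \left(\left(4 - 70\right) - 82\right) = \left(-17 + 225 + 2 \cdot 289 + 255\right) - 148 = \left(-17 + 225 + 578 + 255\right) - 148 = 1041 - 148 = 893$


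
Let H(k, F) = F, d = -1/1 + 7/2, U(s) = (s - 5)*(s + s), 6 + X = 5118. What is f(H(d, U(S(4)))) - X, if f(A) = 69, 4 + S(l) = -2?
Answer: -5043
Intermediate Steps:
X = 5112 (X = -6 + 5118 = 5112)
S(l) = -6 (S(l) = -4 - 2 = -6)
U(s) = 2*s*(-5 + s) (U(s) = (-5 + s)*(2*s) = 2*s*(-5 + s))
d = 5/2 (d = -1*1 + 7*(1/2) = -1 + 7/2 = 5/2 ≈ 2.5000)
f(H(d, U(S(4)))) - X = 69 - 1*5112 = 69 - 5112 = -5043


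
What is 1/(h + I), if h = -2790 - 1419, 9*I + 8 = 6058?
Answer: -9/31831 ≈ -0.00028274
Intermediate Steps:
I = 6050/9 (I = -8/9 + (1/9)*6058 = -8/9 + 6058/9 = 6050/9 ≈ 672.22)
h = -4209
1/(h + I) = 1/(-4209 + 6050/9) = 1/(-31831/9) = -9/31831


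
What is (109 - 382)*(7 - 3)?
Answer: -1092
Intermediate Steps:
(109 - 382)*(7 - 3) = -273*4 = -1092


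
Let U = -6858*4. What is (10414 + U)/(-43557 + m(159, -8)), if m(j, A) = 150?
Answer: 17018/43407 ≈ 0.39206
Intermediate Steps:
U = -27432
(10414 + U)/(-43557 + m(159, -8)) = (10414 - 27432)/(-43557 + 150) = -17018/(-43407) = -17018*(-1/43407) = 17018/43407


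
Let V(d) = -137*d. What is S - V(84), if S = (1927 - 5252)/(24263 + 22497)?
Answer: 15374593/1336 ≈ 11508.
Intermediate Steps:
S = -95/1336 (S = -3325/46760 = -3325*1/46760 = -95/1336 ≈ -0.071108)
S - V(84) = -95/1336 - (-137)*84 = -95/1336 - 1*(-11508) = -95/1336 + 11508 = 15374593/1336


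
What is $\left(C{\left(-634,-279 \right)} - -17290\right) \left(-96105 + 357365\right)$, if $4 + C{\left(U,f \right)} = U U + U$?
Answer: $109365526080$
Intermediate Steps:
$C{\left(U,f \right)} = -4 + U + U^{2}$ ($C{\left(U,f \right)} = -4 + \left(U U + U\right) = -4 + \left(U^{2} + U\right) = -4 + \left(U + U^{2}\right) = -4 + U + U^{2}$)
$\left(C{\left(-634,-279 \right)} - -17290\right) \left(-96105 + 357365\right) = \left(\left(-4 - 634 + \left(-634\right)^{2}\right) - -17290\right) \left(-96105 + 357365\right) = \left(\left(-4 - 634 + 401956\right) + 17290\right) 261260 = \left(401318 + 17290\right) 261260 = 418608 \cdot 261260 = 109365526080$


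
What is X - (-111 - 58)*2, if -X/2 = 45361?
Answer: -90384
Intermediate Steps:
X = -90722 (X = -2*45361 = -90722)
X - (-111 - 58)*2 = -90722 - (-111 - 58)*2 = -90722 - (-169)*2 = -90722 - 1*(-338) = -90722 + 338 = -90384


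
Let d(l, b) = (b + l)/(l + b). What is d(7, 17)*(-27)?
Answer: -27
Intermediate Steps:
d(l, b) = 1 (d(l, b) = (b + l)/(b + l) = 1)
d(7, 17)*(-27) = 1*(-27) = -27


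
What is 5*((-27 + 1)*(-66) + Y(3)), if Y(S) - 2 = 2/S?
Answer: 25780/3 ≈ 8593.3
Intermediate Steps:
Y(S) = 2 + 2/S
5*((-27 + 1)*(-66) + Y(3)) = 5*((-27 + 1)*(-66) + (2 + 2/3)) = 5*(-26*(-66) + (2 + 2*(⅓))) = 5*(1716 + (2 + ⅔)) = 5*(1716 + 8/3) = 5*(5156/3) = 25780/3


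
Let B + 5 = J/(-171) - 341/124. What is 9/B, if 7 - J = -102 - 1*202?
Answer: -6156/6545 ≈ -0.94057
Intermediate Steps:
J = 311 (J = 7 - (-102 - 1*202) = 7 - (-102 - 202) = 7 - 1*(-304) = 7 + 304 = 311)
B = -6545/684 (B = -5 + (311/(-171) - 341/124) = -5 + (311*(-1/171) - 341*1/124) = -5 + (-311/171 - 11/4) = -5 - 3125/684 = -6545/684 ≈ -9.5687)
9/B = 9/(-6545/684) = 9*(-684/6545) = -6156/6545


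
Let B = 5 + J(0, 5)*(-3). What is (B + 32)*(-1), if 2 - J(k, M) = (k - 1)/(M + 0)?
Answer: -152/5 ≈ -30.400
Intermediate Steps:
J(k, M) = 2 - (-1 + k)/M (J(k, M) = 2 - (k - 1)/(M + 0) = 2 - (-1 + k)/M)
B = -8/5 (B = 5 + ((1 - 1*0 + 2*5)/5)*(-3) = 5 + ((1 + 0 + 10)/5)*(-3) = 5 + ((⅕)*11)*(-3) = 5 + (11/5)*(-3) = 5 - 33/5 = -8/5 ≈ -1.6000)
(B + 32)*(-1) = (-8/5 + 32)*(-1) = (152/5)*(-1) = -152/5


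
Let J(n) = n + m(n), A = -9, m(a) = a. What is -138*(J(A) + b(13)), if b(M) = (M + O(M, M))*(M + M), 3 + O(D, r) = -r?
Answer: 13248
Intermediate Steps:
O(D, r) = -3 - r
J(n) = 2*n (J(n) = n + n = 2*n)
b(M) = -6*M (b(M) = (M + (-3 - M))*(M + M) = -6*M)
-138*(J(A) + b(13)) = -138*(2*(-9) - 6*13) = -138*(-18 - 78) = -138*(-96) = 13248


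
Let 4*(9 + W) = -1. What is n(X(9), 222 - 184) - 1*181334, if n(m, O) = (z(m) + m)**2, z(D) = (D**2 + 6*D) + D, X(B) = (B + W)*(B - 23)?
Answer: -2875423/16 ≈ -1.7971e+5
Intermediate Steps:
W = -37/4 (W = -9 + (1/4)*(-1) = -9 - 1/4 = -37/4 ≈ -9.2500)
X(B) = (-23 + B)*(-37/4 + B) (X(B) = (B - 37/4)*(B - 23) = (-37/4 + B)*(-23 + B) = (-23 + B)*(-37/4 + B))
z(D) = D**2 + 7*D
n(m, O) = (m + m*(7 + m))**2 (n(m, O) = (m*(7 + m) + m)**2 = (m + m*(7 + m))**2)
n(X(9), 222 - 184) - 1*181334 = (851/4 + 9**2 - 129/4*9)**2*(8 + (851/4 + 9**2 - 129/4*9))**2 - 1*181334 = (851/4 + 81 - 1161/4)**2*(8 + (851/4 + 81 - 1161/4))**2 - 181334 = (7/2)**2*(8 + 7/2)**2 - 181334 = 49*(23/2)**2/4 - 181334 = (49/4)*(529/4) - 181334 = 25921/16 - 181334 = -2875423/16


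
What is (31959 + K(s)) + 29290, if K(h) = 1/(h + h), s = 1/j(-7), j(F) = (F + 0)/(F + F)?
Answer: 244997/4 ≈ 61249.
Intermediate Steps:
j(F) = ½ (j(F) = F/((2*F)) = F*(1/(2*F)) = ½)
s = 2 (s = 1/(½) = 2)
K(h) = 1/(2*h)
(31959 + K(s)) + 29290 = (31959 + (½)/2) + 29290 = (31959 + (½)*(½)) + 29290 = (31959 + ¼) + 29290 = 127837/4 + 29290 = 244997/4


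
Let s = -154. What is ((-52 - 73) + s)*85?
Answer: -23715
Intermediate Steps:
((-52 - 73) + s)*85 = ((-52 - 73) - 154)*85 = (-125 - 154)*85 = -279*85 = -23715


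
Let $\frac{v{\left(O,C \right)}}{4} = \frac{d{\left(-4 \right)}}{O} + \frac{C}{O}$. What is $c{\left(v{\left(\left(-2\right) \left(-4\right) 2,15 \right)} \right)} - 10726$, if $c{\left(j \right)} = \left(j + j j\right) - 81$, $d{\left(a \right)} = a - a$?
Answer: $- \frac{172627}{16} \approx -10789.0$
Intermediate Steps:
$d{\left(a \right)} = 0$
$v{\left(O,C \right)} = \frac{4 C}{O}$ ($v{\left(O,C \right)} = 4 \left(\frac{0}{O} + \frac{C}{O}\right) = 4 \left(0 + \frac{C}{O}\right) = 4 \frac{C}{O} = \frac{4 C}{O}$)
$c{\left(j \right)} = -81 + j + j^{2}$ ($c{\left(j \right)} = \left(j + j^{2}\right) - 81 = -81 + j + j^{2}$)
$c{\left(v{\left(\left(-2\right) \left(-4\right) 2,15 \right)} \right)} - 10726 = \left(-81 + 4 \cdot 15 \frac{1}{\left(-2\right) \left(-4\right) 2} + \left(4 \cdot 15 \frac{1}{\left(-2\right) \left(-4\right) 2}\right)^{2}\right) - 10726 = \left(-81 + 4 \cdot 15 \frac{1}{8 \cdot 2} + \left(4 \cdot 15 \frac{1}{8 \cdot 2}\right)^{2}\right) - 10726 = \left(-81 + 4 \cdot 15 \cdot \frac{1}{16} + \left(4 \cdot 15 \cdot \frac{1}{16}\right)^{2}\right) - 10726 = \left(-81 + \frac{15}{4} + \left(\frac{15}{4}\right)^{2}\right) - 10726 = \left(-81 + \frac{15}{4} + \frac{225}{16}\right) - 10726 = - \frac{1011}{16} - 10726 = - \frac{172627}{16}$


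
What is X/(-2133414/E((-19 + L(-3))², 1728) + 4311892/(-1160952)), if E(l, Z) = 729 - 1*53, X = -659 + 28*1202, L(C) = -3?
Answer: -62250391359/5960831945 ≈ -10.443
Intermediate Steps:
X = 32997 (X = -659 + 33656 = 32997)
E(l, Z) = 676 (E(l, Z) = 729 - 53 = 676)
X/(-2133414/E((-19 + L(-3))², 1728) + 4311892/(-1160952)) = 32997/(-2133414/676 + 4311892/(-1160952)) = 32997/(-2133414*1/676 + 4311892*(-1/1160952)) = 32997/(-1066707/338 - 82921/22326) = 32997/(-5960831945/1886547) = 32997*(-1886547/5960831945) = -62250391359/5960831945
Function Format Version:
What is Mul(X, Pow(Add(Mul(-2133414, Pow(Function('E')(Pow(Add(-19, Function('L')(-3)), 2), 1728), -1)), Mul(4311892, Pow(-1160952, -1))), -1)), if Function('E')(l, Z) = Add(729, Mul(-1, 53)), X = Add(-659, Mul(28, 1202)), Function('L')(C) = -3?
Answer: Rational(-62250391359, 5960831945) ≈ -10.443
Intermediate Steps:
X = 32997 (X = Add(-659, 33656) = 32997)
Function('E')(l, Z) = 676 (Function('E')(l, Z) = Add(729, -53) = 676)
Mul(X, Pow(Add(Mul(-2133414, Pow(Function('E')(Pow(Add(-19, Function('L')(-3)), 2), 1728), -1)), Mul(4311892, Pow(-1160952, -1))), -1)) = Mul(32997, Pow(Add(Mul(-2133414, Pow(676, -1)), Mul(4311892, Pow(-1160952, -1))), -1)) = Mul(32997, Pow(Add(Mul(-2133414, Rational(1, 676)), Mul(4311892, Rational(-1, 1160952))), -1)) = Mul(32997, Pow(Add(Rational(-1066707, 338), Rational(-82921, 22326)), -1)) = Mul(32997, Pow(Rational(-5960831945, 1886547), -1)) = Mul(32997, Rational(-1886547, 5960831945)) = Rational(-62250391359, 5960831945)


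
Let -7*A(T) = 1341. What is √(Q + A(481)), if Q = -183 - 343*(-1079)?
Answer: √18116399/7 ≈ 608.05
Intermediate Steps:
Q = 369914 (Q = -183 + 370097 = 369914)
A(T) = -1341/7 (A(T) = -⅐*1341 = -1341/7)
√(Q + A(481)) = √(369914 - 1341/7) = √(2588057/7) = √18116399/7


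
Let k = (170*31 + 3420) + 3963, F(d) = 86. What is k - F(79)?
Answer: 12567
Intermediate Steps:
k = 12653 (k = (5270 + 3420) + 3963 = 8690 + 3963 = 12653)
k - F(79) = 12653 - 1*86 = 12653 - 86 = 12567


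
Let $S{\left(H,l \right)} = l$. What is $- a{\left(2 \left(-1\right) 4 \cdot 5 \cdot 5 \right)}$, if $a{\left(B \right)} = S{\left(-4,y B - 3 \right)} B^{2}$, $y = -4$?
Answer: $-31880000$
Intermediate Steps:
$a{\left(B \right)} = B^{2} \left(-3 - 4 B\right)$ ($a{\left(B \right)} = \left(- 4 B - 3\right) B^{2} = \left(-3 - 4 B\right) B^{2} = B^{2} \left(-3 - 4 B\right)$)
$- a{\left(2 \left(-1\right) 4 \cdot 5 \cdot 5 \right)} = - \left(2 \left(-1\right) 4 \cdot 5 \cdot 5\right)^{2} \left(-3 - 4 \cdot 2 \left(-1\right) 4 \cdot 5 \cdot 5\right) = - \left(2 \left(\left(-4\right) 5\right) 5\right)^{2} \left(-3 - 4 \cdot 2 \left(\left(-4\right) 5\right) 5\right) = - \left(2 \left(-20\right) 5\right)^{2} \left(-3 - 4 \cdot 2 \left(-20\right) 5\right) = - \left(\left(-40\right) 5\right)^{2} \left(-3 - 4 \left(\left(-40\right) 5\right)\right) = - \left(-200\right)^{2} \left(-3 - -800\right) = - 40000 \left(-3 + 800\right) = - 40000 \cdot 797 = \left(-1\right) 31880000 = -31880000$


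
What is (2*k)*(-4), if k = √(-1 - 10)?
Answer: -8*I*√11 ≈ -26.533*I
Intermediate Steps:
k = I*√11 (k = √(-11) = I*√11 ≈ 3.3166*I)
(2*k)*(-4) = (2*(I*√11))*(-4) = (2*I*√11)*(-4) = -8*I*√11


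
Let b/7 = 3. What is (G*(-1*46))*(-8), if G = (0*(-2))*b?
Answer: 0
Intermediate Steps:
b = 21 (b = 7*3 = 21)
G = 0 (G = (0*(-2))*21 = 0*21 = 0)
(G*(-1*46))*(-8) = (0*(-1*46))*(-8) = (0*(-46))*(-8) = 0*(-8) = 0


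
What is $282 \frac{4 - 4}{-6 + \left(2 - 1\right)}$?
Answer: $0$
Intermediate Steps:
$282 \frac{4 - 4}{-6 + \left(2 - 1\right)} = 282 \frac{0}{-6 + 1} = 282 \frac{0}{-5} = 282 \cdot 0 \left(- \frac{1}{5}\right) = 282 \cdot 0 = 0$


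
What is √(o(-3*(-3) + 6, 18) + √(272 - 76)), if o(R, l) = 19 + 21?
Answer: 3*√6 ≈ 7.3485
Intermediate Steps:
o(R, l) = 40
√(o(-3*(-3) + 6, 18) + √(272 - 76)) = √(40 + √(272 - 76)) = √(40 + √196) = √(40 + 14) = √54 = 3*√6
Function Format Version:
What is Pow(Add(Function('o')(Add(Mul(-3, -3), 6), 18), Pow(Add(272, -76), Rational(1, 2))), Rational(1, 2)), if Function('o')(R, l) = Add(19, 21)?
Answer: Mul(3, Pow(6, Rational(1, 2))) ≈ 7.3485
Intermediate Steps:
Function('o')(R, l) = 40
Pow(Add(Function('o')(Add(Mul(-3, -3), 6), 18), Pow(Add(272, -76), Rational(1, 2))), Rational(1, 2)) = Pow(Add(40, Pow(Add(272, -76), Rational(1, 2))), Rational(1, 2)) = Pow(Add(40, Pow(196, Rational(1, 2))), Rational(1, 2)) = Pow(Add(40, 14), Rational(1, 2)) = Pow(54, Rational(1, 2)) = Mul(3, Pow(6, Rational(1, 2)))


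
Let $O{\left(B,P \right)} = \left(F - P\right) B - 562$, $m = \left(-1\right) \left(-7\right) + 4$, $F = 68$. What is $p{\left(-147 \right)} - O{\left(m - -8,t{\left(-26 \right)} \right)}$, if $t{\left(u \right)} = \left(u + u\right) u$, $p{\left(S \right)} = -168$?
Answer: $24790$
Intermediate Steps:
$m = 11$ ($m = 7 + 4 = 11$)
$t{\left(u \right)} = 2 u^{2}$ ($t{\left(u \right)} = 2 u u = 2 u^{2}$)
$O{\left(B,P \right)} = -562 + B \left(68 - P\right)$ ($O{\left(B,P \right)} = \left(68 - P\right) B - 562 = B \left(68 - P\right) - 562 = -562 + B \left(68 - P\right)$)
$p{\left(-147 \right)} - O{\left(m - -8,t{\left(-26 \right)} \right)} = -168 - \left(-562 + 68 \left(11 - -8\right) - \left(11 - -8\right) 2 \left(-26\right)^{2}\right) = -168 - \left(-562 + 68 \left(11 + 8\right) - \left(11 + 8\right) 2 \cdot 676\right) = -168 - \left(-562 + 68 \cdot 19 - 19 \cdot 1352\right) = -168 - \left(-562 + 1292 - 25688\right) = -168 - -24958 = -168 + 24958 = 24790$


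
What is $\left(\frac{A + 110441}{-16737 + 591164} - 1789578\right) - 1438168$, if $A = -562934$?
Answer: $- \frac{1854104904035}{574427} \approx -3.2277 \cdot 10^{6}$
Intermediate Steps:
$\left(\frac{A + 110441}{-16737 + 591164} - 1789578\right) - 1438168 = \left(\frac{-562934 + 110441}{-16737 + 591164} - 1789578\right) - 1438168 = \left(- \frac{452493}{574427} - 1789578\right) - 1438168 = - \frac{1027982374299}{574427} - 1438168 = - \frac{1854104904035}{574427}$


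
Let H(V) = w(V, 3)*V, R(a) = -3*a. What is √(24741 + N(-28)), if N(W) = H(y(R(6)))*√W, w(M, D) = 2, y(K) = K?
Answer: 3*√(2749 - 8*I*√7) ≈ 157.29 - 0.60554*I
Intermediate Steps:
H(V) = 2*V
N(W) = -36*√W (N(W) = (2*(-3*6))*√W = (2*(-18))*√W = -36*√W)
√(24741 + N(-28)) = √(24741 - 72*I*√7)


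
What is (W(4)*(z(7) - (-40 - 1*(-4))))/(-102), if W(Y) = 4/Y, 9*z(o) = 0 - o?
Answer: -317/918 ≈ -0.34532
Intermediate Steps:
z(o) = -o/9 (z(o) = (0 - o)/9 = (-o)/9 = -o/9)
(W(4)*(z(7) - (-40 - 1*(-4))))/(-102) = ((4/4)*(-⅑*7 - (-40 - 1*(-4))))/(-102) = ((4*(¼))*(-7/9 - (-40 + 4)))*(-1/102) = (1*(-7/9 - 1*(-36)))*(-1/102) = (1*(-7/9 + 36))*(-1/102) = (1*(317/9))*(-1/102) = (317/9)*(-1/102) = -317/918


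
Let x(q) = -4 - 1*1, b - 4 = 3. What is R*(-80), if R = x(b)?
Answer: 400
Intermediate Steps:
b = 7 (b = 4 + 3 = 7)
x(q) = -5 (x(q) = -4 - 1 = -5)
R = -5
R*(-80) = -5*(-80) = 400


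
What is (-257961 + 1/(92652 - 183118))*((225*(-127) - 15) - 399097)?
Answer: 9980803138910149/90466 ≈ 1.1033e+11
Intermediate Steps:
(-257961 + 1/(92652 - 183118))*((225*(-127) - 15) - 399097) = (-257961 + 1/(-90466))*((-28575 - 15) - 399097) = (-257961 - 1/90466)*(-28590 - 399097) = -23336699827/90466*(-427687) = 9980803138910149/90466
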